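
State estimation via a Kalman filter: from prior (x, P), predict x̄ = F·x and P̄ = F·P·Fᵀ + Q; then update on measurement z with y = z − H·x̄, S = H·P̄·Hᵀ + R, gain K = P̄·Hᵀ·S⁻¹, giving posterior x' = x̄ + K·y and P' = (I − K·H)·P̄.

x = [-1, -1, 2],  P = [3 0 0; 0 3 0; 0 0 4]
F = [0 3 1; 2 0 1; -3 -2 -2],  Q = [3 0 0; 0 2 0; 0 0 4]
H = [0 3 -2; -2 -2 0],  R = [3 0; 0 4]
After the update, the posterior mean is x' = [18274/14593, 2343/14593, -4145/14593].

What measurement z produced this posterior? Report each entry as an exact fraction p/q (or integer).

x̄ = F·x = [-1, 0, 1]
P̄ = F·P·Fᵀ + Q = [34 4 -26; 4 18 -26; -26 -26 59]
S = H·P̄·Hᵀ + R = [713 -340; -340 244]
K = P̄·Hᵀ·S⁻¹ = [-2556/14593 -8107/14593; 2726/14593 1167/14593; -3116/14593 1878/14593]
x' − x̄ = [32867/14593, 2343/14593, -18738/14593] = K·y
y = (KᵀK)⁻¹·Kᵀ·(x' − x̄) = [3, -5]
z = y + H·x̄ = [3, -5] + [-2, 2] = [1, -3]

z = [1, -3]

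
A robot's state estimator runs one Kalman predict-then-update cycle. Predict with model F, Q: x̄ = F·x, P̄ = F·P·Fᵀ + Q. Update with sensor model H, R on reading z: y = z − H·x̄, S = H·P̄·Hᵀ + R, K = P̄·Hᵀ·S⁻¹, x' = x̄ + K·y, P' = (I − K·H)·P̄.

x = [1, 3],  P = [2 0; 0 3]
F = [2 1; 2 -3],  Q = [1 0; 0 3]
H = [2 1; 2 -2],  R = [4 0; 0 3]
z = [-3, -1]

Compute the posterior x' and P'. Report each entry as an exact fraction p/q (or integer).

x̄ = F·x = [5, -7]
P̄ = F·P·Fᵀ + Q = [12 -1; -1 38]
y = z − H·x̄ = [-6, -25]
S = H·P̄·Hᵀ + R = [86 -26; -26 211]
K = P̄·Hᵀ·S⁻¹ = [5529/17470 1417/8735; 2784/8735 -2886/8735]
x' = x̄ + K·y = [-8337/8735, -5699/8735]
P' = (I − K·H)·P̄ = [8789/17470 2269/8735; 2269/8735 6598/8735]

x' = [-8337/8735, -5699/8735]
P' = [8789/17470 2269/8735; 2269/8735 6598/8735]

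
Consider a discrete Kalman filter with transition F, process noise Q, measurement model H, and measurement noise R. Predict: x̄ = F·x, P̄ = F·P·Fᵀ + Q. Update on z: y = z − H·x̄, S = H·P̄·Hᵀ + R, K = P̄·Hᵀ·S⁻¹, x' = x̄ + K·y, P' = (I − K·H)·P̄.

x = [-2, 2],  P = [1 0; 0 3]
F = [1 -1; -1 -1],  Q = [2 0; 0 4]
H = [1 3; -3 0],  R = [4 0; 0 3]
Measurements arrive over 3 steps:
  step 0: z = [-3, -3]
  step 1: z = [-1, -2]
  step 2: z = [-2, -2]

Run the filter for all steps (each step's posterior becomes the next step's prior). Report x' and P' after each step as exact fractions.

step 0: x̄ = F·x = [-4, 0]
step 0: P̄ = F·P·Fᵀ + Q = [6 2; 2 8]
step 0: y = z − H·x̄ = [1, -15]
step 0: S = H·P̄·Hᵀ + R = [94 -36; -36 57]
step 0: K = P̄·Hᵀ·S⁻¹ = [6/677 -210/677; 211/677 62/677]
step 0: x' = x̄ + K·y = [448/677, -719/677]
step 0: P' = (I − K·H)·P̄ = [210/677 -62/677; -62/677 302/677]
step 1: x̄ = F·x = [1167/677, 271/677]
step 1: P̄ = F·P·Fᵀ + Q = [1990/677 92/677; 92/677 3096/677]
step 1: y = z − H·x̄ = [-2657/677, 2147/677]
step 1: S = H·P̄·Hᵀ + R = [33114/677 -6798/677; -6798/677 19941/677]
step 1: K = P̄·Hᵀ·S⁻¹ = [1133/151185 -44876/151185; 45586/151185 13448/151185]
step 1: x' = x̄ + K·y = [113846/151185, -75743/151185]
step 1: P' = (I − K·H)·P̄ = [44876/151185 -13448/151185; -13448/151185 65264/151185]
step 2: x̄ = F·x = [189589/151185, -12701/50395]
step 2: P̄ = F·P·Fᵀ + Q = [439406/151185 6796/50395; 6796/50395 229328/50395]
step 2: y = z − H·x̄ = [-75530/30237, 88799/50395]
step 2: S = H·P̄·Hᵀ + R = [1471666/30237 -100114/10079; -100114/10079 1469403/50395]
step 2: K = P̄·Hᵀ·S⁻¹ = [35755/4753231 -201316/679033; 10027842/33272617 422064/4753231]
step 2: x' = x̄ + K·y = [484031/679033, -4032661/4753231]
step 2: P' = (I − K·H)·P̄ = [201316/679033 -422064/4753231; -422064/4753231 14355272/33272617]

step 0: x' = [448/677, -719/677], P' = [210/677 -62/677; -62/677 302/677]
step 1: x' = [113846/151185, -75743/151185], P' = [44876/151185 -13448/151185; -13448/151185 65264/151185]
step 2: x' = [484031/679033, -4032661/4753231], P' = [201316/679033 -422064/4753231; -422064/4753231 14355272/33272617]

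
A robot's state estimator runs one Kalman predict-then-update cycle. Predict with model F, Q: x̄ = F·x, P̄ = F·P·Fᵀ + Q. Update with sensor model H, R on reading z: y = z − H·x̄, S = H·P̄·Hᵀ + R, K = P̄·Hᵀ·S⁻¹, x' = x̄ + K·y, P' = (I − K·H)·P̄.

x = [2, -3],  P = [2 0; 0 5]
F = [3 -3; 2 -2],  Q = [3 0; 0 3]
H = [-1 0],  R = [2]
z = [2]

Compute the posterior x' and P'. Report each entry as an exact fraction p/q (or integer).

x̄ = F·x = [15, 10]
P̄ = F·P·Fᵀ + Q = [66 42; 42 31]
y = z − H·x̄ = [17]
S = H·P̄·Hᵀ + R = [68]
K = P̄·Hᵀ·S⁻¹ = [-33/34; -21/34]
x' = x̄ + K·y = [-3/2, -1/2]
P' = (I − K·H)·P̄ = [33/17 21/17; 21/17 86/17]

x' = [-3/2, -1/2]
P' = [33/17 21/17; 21/17 86/17]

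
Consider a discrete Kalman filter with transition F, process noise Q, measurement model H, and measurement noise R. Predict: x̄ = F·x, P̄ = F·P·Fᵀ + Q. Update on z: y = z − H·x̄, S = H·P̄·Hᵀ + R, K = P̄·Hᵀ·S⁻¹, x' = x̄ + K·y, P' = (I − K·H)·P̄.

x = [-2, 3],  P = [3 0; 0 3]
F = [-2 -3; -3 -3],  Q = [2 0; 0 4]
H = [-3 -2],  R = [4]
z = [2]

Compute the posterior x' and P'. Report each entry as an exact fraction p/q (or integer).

x̄ = F·x = [-5, -3]
P̄ = F·P·Fᵀ + Q = [41 45; 45 58]
y = z − H·x̄ = [-19]
S = H·P̄·Hᵀ + R = [1145]
K = P̄·Hᵀ·S⁻¹ = [-213/1145; -251/1145]
x' = x̄ + K·y = [-1678/1145, 1334/1145]
P' = (I − K·H)·P̄ = [1576/1145 -1938/1145; -1938/1145 3409/1145]

x' = [-1678/1145, 1334/1145]
P' = [1576/1145 -1938/1145; -1938/1145 3409/1145]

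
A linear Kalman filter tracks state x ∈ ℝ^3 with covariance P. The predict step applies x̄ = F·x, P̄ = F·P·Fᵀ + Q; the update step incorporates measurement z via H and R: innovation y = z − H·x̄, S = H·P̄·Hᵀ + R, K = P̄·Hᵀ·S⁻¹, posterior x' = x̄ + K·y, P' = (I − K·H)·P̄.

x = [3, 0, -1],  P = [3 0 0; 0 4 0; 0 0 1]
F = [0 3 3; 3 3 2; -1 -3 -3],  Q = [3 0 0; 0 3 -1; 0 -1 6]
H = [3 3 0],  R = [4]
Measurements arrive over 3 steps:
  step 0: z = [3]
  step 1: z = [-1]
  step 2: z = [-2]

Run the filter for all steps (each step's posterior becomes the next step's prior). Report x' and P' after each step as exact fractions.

step 0: x̄ = F·x = [-3, 7, 0]
step 0: P̄ = F·P·Fᵀ + Q = [48 42 -45; 42 70 -52; -45 -52 54]
step 0: y = z − H·x̄ = [-9]
step 0: S = H·P̄·Hᵀ + R = [1822]
step 0: K = P̄·Hᵀ·S⁻¹ = [135/911; 168/911; -291/1822]
step 0: x' = x̄ + K·y = [-3948/911, 4865/911, 2619/1822]
step 0: P' = (I − K·H)·P̄ = [7278/911 -7098/911 -1710/911; -7098/911 7322/911 1516/911; -1710/911 1516/911 13707/1822]
step 1: x̄ = F·x = [37047/1822, 5370/911, -29151/1822]
step 1: P̄ = F·P·Fᵀ + Q = [315201/1822 50487/911 -256887/1822; 50487/911 31455/911 -48518/911; -256887/1822 -48518/911 229527/1822]
step 1: y = z − H·x̄ = [-145183/1822]
step 1: S = H·P̄·Hᵀ + R = [5227819/1822]
step 1: K = P̄·Hᵀ·S⁻¹ = [1248525/5227819; 491652/5227819; -1061769/5227819]
step 1: x' = x̄ + K·y = [6811419/5227819, -8360448/5227819, 963039/5227819]
step 1: P' = (I − K·H)·P̄ = [48846927/5227819 -47182227/5227819 -9502524/5227819; -47182227/5227819 47837763/5227819 8086832/5227819; -9502524/5227819 8086832/5227819 39831066/5227819]
step 2: x̄ = F·x = [-22192227/5227819, -2721009/5227819, 15380808/5227819]
step 2: P̄ = F·P·Fᵀ + Q = [950265894/5227819 280665984/5227819 -764528184/5227819; 280665984/5227819 178901541/5227819 -271882855/5227819; -764528184/5227819 -271882855/5227819 674687772/5227819]
step 2: y = z − H·x̄ = [64284070/5227819]
step 2: S = H·P̄·Hᵀ + R = [15235405903/5227819]
step 2: K = P̄·Hᵀ·S⁻¹ = [3692795634/15235405903; 1378702575/15235405903; -3109233117/15235405903]
step 2: x' = x̄ + K·y = [-19266094179/15235405903, 9023444817/15235405903, 6591409086/15235405903]
step 2: P' = (I − K·H)·P̄ = [160860009954/15235405903 -155936282442/15235405903 -31778974746/15235405903; -155936282442/15235405903 157774552542/15235405903 27633330590/15235405903; -31778974746/15235405903 27633330590/15235405903 117029967633/15235405903]

step 0: x' = [-3948/911, 4865/911, 2619/1822], P' = [7278/911 -7098/911 -1710/911; -7098/911 7322/911 1516/911; -1710/911 1516/911 13707/1822]
step 1: x' = [6811419/5227819, -8360448/5227819, 963039/5227819], P' = [48846927/5227819 -47182227/5227819 -9502524/5227819; -47182227/5227819 47837763/5227819 8086832/5227819; -9502524/5227819 8086832/5227819 39831066/5227819]
step 2: x' = [-19266094179/15235405903, 9023444817/15235405903, 6591409086/15235405903], P' = [160860009954/15235405903 -155936282442/15235405903 -31778974746/15235405903; -155936282442/15235405903 157774552542/15235405903 27633330590/15235405903; -31778974746/15235405903 27633330590/15235405903 117029967633/15235405903]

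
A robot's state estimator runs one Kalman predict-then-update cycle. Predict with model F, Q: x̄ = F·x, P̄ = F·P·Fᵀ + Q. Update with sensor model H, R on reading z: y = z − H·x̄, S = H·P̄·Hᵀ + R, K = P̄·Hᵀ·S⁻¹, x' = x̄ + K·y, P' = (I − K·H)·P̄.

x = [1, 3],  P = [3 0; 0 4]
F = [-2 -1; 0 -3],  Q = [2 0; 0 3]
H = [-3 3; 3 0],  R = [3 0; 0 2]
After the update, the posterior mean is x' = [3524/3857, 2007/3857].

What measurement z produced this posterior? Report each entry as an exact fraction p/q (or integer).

z = [-1, 3]

x̄ = F·x = [-5, -9]
P̄ = F·P·Fᵀ + Q = [18 12; 12 39]
S = H·P̄·Hᵀ + R = [300 -54; -54 164]
K = P̄·Hᵀ·S⁻¹ = [-3/3857 1269/3857; 1269/3857 2529/7714]
x' − x̄ = [22809/3857, 36720/3857] = K·y
y = (KᵀK)⁻¹·Kᵀ·(x' − x̄) = [11, 18]
z = y + H·x̄ = [11, 18] + [-12, -15] = [-1, 3]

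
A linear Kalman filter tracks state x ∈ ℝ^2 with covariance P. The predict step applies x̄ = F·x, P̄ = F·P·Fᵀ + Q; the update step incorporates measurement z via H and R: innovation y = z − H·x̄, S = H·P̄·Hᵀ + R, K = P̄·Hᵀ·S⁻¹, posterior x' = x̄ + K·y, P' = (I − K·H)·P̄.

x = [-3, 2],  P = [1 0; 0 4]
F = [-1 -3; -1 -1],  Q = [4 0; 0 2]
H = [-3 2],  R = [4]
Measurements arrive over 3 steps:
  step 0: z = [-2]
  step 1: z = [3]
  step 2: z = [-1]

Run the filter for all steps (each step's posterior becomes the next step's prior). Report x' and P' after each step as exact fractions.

step 0: x' = [526/245, 114/49], P' = [636/245 152/49; 152/49 218/49]
step 1: x' = [-85979/38223, -67853/38223], P' = [125660/38223 154424/38223; 154424/38223 218270/38223]
step 2: x' = [10223763/7408765, 2221707/1481753], P' = [24988884/7408765 6154216/1481753; 6154216/1481753 8684114/1481753]

step 0: x̄ = F·x = [-3, 1]
step 0: P̄ = F·P·Fᵀ + Q = [41 13; 13 7]
step 0: y = z − H·x̄ = [-13]
step 0: S = H·P̄·Hᵀ + R = [245]
step 0: K = P̄·Hᵀ·S⁻¹ = [-97/245; -5/49]
step 0: x' = x̄ + K·y = [526/245, 114/49]
step 0: P' = (I − K·H)·P̄ = [636/245 152/49; 152/49 218/49]
step 1: x̄ = F·x = [-2236/245, -1096/245]
step 1: P̄ = F·P·Fᵀ + Q = [15986/245 6946/245; 6946/245 3736/245]
step 1: y = z − H·x̄ = [-3781/245]
step 1: S = H·P̄·Hᵀ + R = [76446/245]
step 1: K = P̄·Hᵀ·S⁻¹ = [-17033/38223; -6683/38223]
step 1: x' = x̄ + K·y = [-85979/38223, -67853/38223]
step 1: P' = (I − K·H)·P̄ = [125660/38223 154424/38223; 154424/38223 218270/38223]
step 2: x̄ = F·x = [289538/38223, 153832/38223]
step 2: P̄ = F·P·Fᵀ + Q = [3169526/38223 1398166/38223; 1398166/38223 729224/38223]
step 2: y = z − H·x̄ = [522727/38223]
step 2: S = H·P̄·Hᵀ + R = [14817530/38223]
step 2: K = P̄·Hᵀ·S⁻¹ = [-3356123/7408765; -273605/1481753]
step 2: x' = x̄ + K·y = [10223763/7408765, 2221707/1481753]
step 2: P' = (I − K·H)·P̄ = [24988884/7408765 6154216/1481753; 6154216/1481753 8684114/1481753]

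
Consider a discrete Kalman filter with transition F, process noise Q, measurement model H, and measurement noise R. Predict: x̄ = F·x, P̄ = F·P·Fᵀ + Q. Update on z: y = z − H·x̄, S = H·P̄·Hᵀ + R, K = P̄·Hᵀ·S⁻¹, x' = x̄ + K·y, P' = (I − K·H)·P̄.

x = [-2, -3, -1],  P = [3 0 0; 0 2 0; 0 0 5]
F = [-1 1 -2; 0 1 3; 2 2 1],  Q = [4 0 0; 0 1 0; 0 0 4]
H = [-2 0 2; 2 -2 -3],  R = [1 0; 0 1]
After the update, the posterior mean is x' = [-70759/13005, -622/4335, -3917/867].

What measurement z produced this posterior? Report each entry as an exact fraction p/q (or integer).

z = [2, 3]

x̄ = F·x = [1, -6, -11]
P̄ = F·P·Fᵀ + Q = [29 -28 -12; -28 48 19; -12 19 29]
S = H·P̄·Hᵀ + R = [329 -598; -598 1166]
K = P̄·Hᵀ·S⁻¹ = [-2956/13005 157/13005; -2563/4335 -4183/8670; 217/867 1/1734]
x' − x̄ = [-83764/13005, 25388/4335, 5620/867] = K·y
y = (KᵀK)⁻¹·Kᵀ·(x' − x̄) = [26, -44]
z = y + H·x̄ = [26, -44] + [-24, 47] = [2, 3]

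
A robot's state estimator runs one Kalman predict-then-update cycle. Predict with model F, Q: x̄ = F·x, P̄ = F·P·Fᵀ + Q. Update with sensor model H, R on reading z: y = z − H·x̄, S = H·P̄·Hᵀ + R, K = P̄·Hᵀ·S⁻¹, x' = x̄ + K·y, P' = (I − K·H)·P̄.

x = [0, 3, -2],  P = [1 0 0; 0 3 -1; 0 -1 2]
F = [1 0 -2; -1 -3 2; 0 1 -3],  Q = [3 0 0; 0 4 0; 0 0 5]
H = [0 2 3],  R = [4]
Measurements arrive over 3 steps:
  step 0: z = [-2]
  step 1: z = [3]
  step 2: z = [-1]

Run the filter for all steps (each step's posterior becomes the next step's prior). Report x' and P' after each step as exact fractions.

step 0: x̄ = F·x = [4, -13, 9]
step 0: P̄ = F·P·Fᵀ + Q = [12 -15 14; -15 52 -32; 14 -32 32]
step 0: y = z − H·x̄ = [-3]
step 0: S = H·P̄·Hᵀ + R = [116]
step 0: K = P̄·Hᵀ·S⁻¹ = [3/29; 2/29; 8/29]
step 0: x' = x̄ + K·y = [107/29, -383/29, 237/29]
step 0: P' = (I − K·H)·P̄ = [312/29 -459/29 310/29; -459/29 1492/29 -992/29; 310/29 -992/29 672/29]
step 1: x̄ = F·x = [-367/29, 1516/29, -1094/29]
step 1: P̄ = F·P·Fᵀ + Q = [1847/29 -6335/29 4627/29; -6335/29 24454/29 -18031/29; 4627/29 -18031/29 13637/29]
step 1: y = z − H·x̄ = [337/29]
step 1: S = H·P̄·Hᵀ + R = [4293/29]
step 1: K = P̄·Hᵀ·S⁻¹ = [1211/4293; -5185/4293; 4849/4293]
step 1: x' = x̄ + K·y = [-40256/4293, 164167/4293, -105601/4293]
step 1: P' = (I − K·H)·P̄ = [222850/4293 -721280/4293 482468/4293; -721280/4293 2692993/4293 -1802242/4293; 482468/4293 -1802242/4293 1207960/4293]
step 2: x̄ = F·x = [18994/477, -221149/1431, 480970/4293]
step 2: P̄ = F·P·Fᵀ + Q = [38737/53 -436090/159 964840/477; -436090/159 4964239/477 -10994239/1431; 964840/477 -10994239/1431 24399550/4293]
step 2: y = z − H·x̄ = [-40103/1431]
step 2: S = H·P̄·Hᵀ + R = [281458/477]
step 2: K = P̄·Hᵀ·S⁻¹ = [138990/140729; -1065761/281458; 1205536/422187]
step 2: x' = x̄ + K·y = [1708668/140729, -13629589/281458, 40546786/1266561]
step 2: P' = (I − K·H)·P̄ = [21858141/140729 -75432720/140729 50473800/140729; -75432720/140729 547962833/281458 -183364785/140729; 50473800/140729 -183364785/140729 1105010854/1266561]

step 0: x' = [107/29, -383/29, 237/29], P' = [312/29 -459/29 310/29; -459/29 1492/29 -992/29; 310/29 -992/29 672/29]
step 1: x' = [-40256/4293, 164167/4293, -105601/4293], P' = [222850/4293 -721280/4293 482468/4293; -721280/4293 2692993/4293 -1802242/4293; 482468/4293 -1802242/4293 1207960/4293]
step 2: x' = [1708668/140729, -13629589/281458, 40546786/1266561], P' = [21858141/140729 -75432720/140729 50473800/140729; -75432720/140729 547962833/281458 -183364785/140729; 50473800/140729 -183364785/140729 1105010854/1266561]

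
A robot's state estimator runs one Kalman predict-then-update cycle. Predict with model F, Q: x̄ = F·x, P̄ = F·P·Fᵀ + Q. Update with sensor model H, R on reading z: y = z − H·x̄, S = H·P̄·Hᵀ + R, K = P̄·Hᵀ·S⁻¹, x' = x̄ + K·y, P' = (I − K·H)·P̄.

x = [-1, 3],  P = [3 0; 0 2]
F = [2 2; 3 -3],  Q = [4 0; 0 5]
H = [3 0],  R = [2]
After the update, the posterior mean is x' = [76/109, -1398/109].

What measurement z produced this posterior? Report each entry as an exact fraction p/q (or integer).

x̄ = F·x = [4, -12]
P̄ = F·P·Fᵀ + Q = [24 6; 6 50]
S = H·P̄·Hᵀ + R = [218]
K = P̄·Hᵀ·S⁻¹ = [36/109; 9/109]
x' − x̄ = [-360/109, -90/109] = K·y
y = (KᵀK)⁻¹·Kᵀ·(x' − x̄) = [-10]
z = y + H·x̄ = [-10] + [12] = [2]

z = [2]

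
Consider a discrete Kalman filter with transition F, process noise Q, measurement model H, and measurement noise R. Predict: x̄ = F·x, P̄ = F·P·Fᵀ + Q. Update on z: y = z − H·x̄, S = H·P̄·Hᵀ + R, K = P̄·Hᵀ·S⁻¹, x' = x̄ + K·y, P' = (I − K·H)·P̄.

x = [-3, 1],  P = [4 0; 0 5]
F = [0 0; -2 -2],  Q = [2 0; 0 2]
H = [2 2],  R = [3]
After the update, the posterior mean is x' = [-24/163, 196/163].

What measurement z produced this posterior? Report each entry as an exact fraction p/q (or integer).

x̄ = F·x = [0, 4]
P̄ = F·P·Fᵀ + Q = [2 0; 0 38]
S = H·P̄·Hᵀ + R = [163]
K = P̄·Hᵀ·S⁻¹ = [4/163; 76/163]
x' − x̄ = [-24/163, -456/163] = K·y
y = (KᵀK)⁻¹·Kᵀ·(x' − x̄) = [-6]
z = y + H·x̄ = [-6] + [8] = [2]

z = [2]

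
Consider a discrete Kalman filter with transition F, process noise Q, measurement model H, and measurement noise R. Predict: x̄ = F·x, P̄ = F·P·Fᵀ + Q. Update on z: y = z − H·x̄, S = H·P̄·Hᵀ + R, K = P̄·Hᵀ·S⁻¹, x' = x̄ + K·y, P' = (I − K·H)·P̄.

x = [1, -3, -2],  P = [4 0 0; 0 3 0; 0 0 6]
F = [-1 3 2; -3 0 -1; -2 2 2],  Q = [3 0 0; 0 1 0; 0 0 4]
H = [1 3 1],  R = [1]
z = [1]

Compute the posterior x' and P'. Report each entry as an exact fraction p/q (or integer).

x̄ = F·x = [-14, -1, -12]
P̄ = F·P·Fᵀ + Q = [58 0 50; 0 43 12; 50 12 56]
y = z − H·x̄ = [30]
S = H·P̄·Hᵀ + R = [674]
K = P̄·Hᵀ·S⁻¹ = [54/337; 141/674; 71/337]
x' = x̄ + K·y = [-3098/337, 1778/337, -1914/337]
P' = (I − K·H)·P̄ = [13714/337 -7614/337 9182/337; -7614/337 9101/674 -5967/337; 9182/337 -5967/337 8790/337]

x' = [-3098/337, 1778/337, -1914/337]
P' = [13714/337 -7614/337 9182/337; -7614/337 9101/674 -5967/337; 9182/337 -5967/337 8790/337]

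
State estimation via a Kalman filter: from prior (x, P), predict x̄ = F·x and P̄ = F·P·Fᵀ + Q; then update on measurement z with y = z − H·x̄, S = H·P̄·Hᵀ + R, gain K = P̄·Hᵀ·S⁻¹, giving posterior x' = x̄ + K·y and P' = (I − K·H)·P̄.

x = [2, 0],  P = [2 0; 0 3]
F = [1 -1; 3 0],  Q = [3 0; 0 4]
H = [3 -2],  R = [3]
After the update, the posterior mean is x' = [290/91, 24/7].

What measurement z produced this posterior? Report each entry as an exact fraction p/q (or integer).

x̄ = F·x = [2, 6]
P̄ = F·P·Fᵀ + Q = [8 6; 6 22]
S = H·P̄·Hᵀ + R = [91]
K = P̄·Hᵀ·S⁻¹ = [12/91; -2/7]
x' − x̄ = [108/91, -18/7] = K·y
y = (KᵀK)⁻¹·Kᵀ·(x' − x̄) = [9]
z = y + H·x̄ = [9] + [-6] = [3]

z = [3]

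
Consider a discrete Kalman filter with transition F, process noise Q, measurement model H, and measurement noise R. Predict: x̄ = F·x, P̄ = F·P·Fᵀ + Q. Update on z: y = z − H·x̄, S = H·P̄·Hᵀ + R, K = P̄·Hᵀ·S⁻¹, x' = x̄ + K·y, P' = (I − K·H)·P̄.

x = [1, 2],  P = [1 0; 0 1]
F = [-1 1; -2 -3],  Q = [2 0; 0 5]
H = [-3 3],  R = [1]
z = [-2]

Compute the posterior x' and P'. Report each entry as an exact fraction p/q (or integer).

x' = [-158/217, -311/217]
P' = [643/217 638/217; 638/217 657/217]

x̄ = F·x = [1, -8]
P̄ = F·P·Fᵀ + Q = [4 -1; -1 18]
y = z − H·x̄ = [25]
S = H·P̄·Hᵀ + R = [217]
K = P̄·Hᵀ·S⁻¹ = [-15/217; 57/217]
x' = x̄ + K·y = [-158/217, -311/217]
P' = (I − K·H)·P̄ = [643/217 638/217; 638/217 657/217]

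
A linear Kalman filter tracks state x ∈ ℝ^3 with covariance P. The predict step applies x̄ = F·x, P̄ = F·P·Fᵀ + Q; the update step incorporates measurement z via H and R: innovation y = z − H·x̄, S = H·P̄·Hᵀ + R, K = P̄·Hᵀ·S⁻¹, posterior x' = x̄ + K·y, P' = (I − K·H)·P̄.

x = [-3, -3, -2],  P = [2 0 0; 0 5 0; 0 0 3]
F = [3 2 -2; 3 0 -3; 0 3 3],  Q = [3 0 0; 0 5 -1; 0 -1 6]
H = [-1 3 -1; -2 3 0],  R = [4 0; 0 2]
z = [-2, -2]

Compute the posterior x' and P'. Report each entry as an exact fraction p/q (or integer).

x' = [-67113/7276, -48941/7276, -31887/3638]
P' = [99631/3638 64171/3638 41793/1819; 64171/3638 42027/3638 27743/1819; 41793/1819 27743/1819 43260/1819]

x̄ = F·x = [-11, -3, -15]
P̄ = F·P·Fᵀ + Q = [53 36 12; 36 50 -28; 12 -28 78]
y = z − H·x̄ = [-19, -15]
S = H·P̄·Hᵀ + R = [561 340; 340 232]
K = P̄·Hᵀ·S⁻¹ = [1162/1819 -397/428; 803/1819 -133/428; -456/1819 -21/214]
x' = x̄ + K·y = [-67113/7276, -48941/7276, -31887/3638]
P' = (I − K·H)·P̄ = [99631/3638 64171/3638 41793/1819; 64171/3638 42027/3638 27743/1819; 41793/1819 27743/1819 43260/1819]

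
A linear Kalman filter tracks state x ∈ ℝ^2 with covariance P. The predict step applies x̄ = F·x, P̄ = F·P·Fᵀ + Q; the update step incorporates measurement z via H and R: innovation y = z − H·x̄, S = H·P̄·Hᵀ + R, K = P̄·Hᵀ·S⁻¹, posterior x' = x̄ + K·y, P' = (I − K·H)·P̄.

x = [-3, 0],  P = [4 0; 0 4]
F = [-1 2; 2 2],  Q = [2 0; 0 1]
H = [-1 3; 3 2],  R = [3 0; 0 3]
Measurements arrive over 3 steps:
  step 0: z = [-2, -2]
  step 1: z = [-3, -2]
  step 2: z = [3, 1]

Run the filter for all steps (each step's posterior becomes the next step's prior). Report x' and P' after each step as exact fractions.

step 0: x' = [-3952/41101, -65399/82202], P' = [13008/41101 -2943/41101; -2943/41101 20157/82202]
step 1: x' = [-2889267/28337923, -58631051/56675846], P' = [8309640/28337923 -1726794/28337923; -1726794/28337923 12753447/56675846]
step 2: x' = [-5920636932/18238906039, 12145095125/18238906039], P' = [5328685218/18238906039 -1104097779/18238906039; -1104097779/18238906039 8183093865/36477812078]

step 0: x̄ = F·x = [3, -6]
step 0: P̄ = F·P·Fᵀ + Q = [22 8; 8 33]
step 0: y = z − H·x̄ = [19, 1]
step 0: S = H·P̄·Hᵀ + R = [274 188; 188 429]
step 0: K = P̄·Hᵀ·S⁻¹ = [-7279/41101 11046/41101; 22119/82202 3776/41101]
step 0: x' = x̄ + K·y = [-3952/41101, -65399/82202]
step 0: P' = (I − K·H)·P̄ = [13008/41101 -2943/41101; -2943/41101 20157/82202]
step 1: x̄ = F·x = [-61447/41101, -73303/41101]
step 1: P̄ = F·P·Fᵀ + Q = [147296/41101 8412/41101; 8412/41101 109903/41101]
step 1: y = z − H·x̄ = [35159/41101, 10815/1787]
step 1: S = H·P̄·Hᵀ + R = [1209254/41101 12018/1787; 12018/1787 86501/1787]
step 1: K = P̄·Hᵀ·S⁻¹ = [-4496674/28337923 7158444/28337923; 13904643/56675846 2524355/28337923]
step 1: x' = x̄ + K·y = [-2889267/28337923, -58631051/56675846]
step 1: P' = (I − K·H)·P̄ = [8309640/28337923 -1726794/28337923; -1726794/28337923 12753447/56675846]
step 2: x̄ = F·x = [-55741784/28337923, -64409585/28337923]
step 2: P̄ = F·P·Fᵀ + Q = [97399556/28337923 5434026/28337923; 5434026/28337923 73269025/28337923]
step 2: y = z − H·x̄ = [222500740/28337923, 324382445/28337923]
step 2: S = H·P̄·Hᵀ + R = [809230394/28337923 185453664/28337923; 185453664/28337923 1319894185/28337923]
step 2: K = P̄·Hᵀ·S⁻¹ = [-2880326185/18238906039 4592620032/18238906039; 8919159051/36477812078 1623600176/18238906039]
step 2: x' = x̄ + K·y = [-5920636932/18238906039, 12145095125/18238906039]
step 2: P' = (I − K·H)·P̄ = [5328685218/18238906039 -1104097779/18238906039; -1104097779/18238906039 8183093865/36477812078]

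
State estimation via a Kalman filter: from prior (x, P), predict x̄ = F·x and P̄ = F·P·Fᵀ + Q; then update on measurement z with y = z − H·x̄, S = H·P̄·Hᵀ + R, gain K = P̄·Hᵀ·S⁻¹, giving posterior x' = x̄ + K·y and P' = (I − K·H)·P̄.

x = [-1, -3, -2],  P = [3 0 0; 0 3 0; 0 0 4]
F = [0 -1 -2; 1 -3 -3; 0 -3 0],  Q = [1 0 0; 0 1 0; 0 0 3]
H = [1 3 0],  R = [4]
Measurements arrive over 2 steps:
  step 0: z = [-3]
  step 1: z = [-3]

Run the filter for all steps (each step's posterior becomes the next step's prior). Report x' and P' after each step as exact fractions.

step 0: x' = [-413/825, -206/275, 183/55], P' = [2339/825 -207/275 -219/55; -207/275 173/275 81/55; -219/55 81/55 222/11]
step 1: x' = [-395533/291169, -488098/873507, 842256/291169], P' = [1836937/873507 -420511/873507 -437791/291169; -420511/873507 463973/873507 155005/291169; -437791/291169 155005/291169 2016726/291169]

step 0: x̄ = F·x = [7, 14, 9]
step 0: P̄ = F·P·Fᵀ + Q = [20 33 9; 33 67 27; 9 27 30]
step 0: y = z − H·x̄ = [-52]
step 0: S = H·P̄·Hᵀ + R = [825]
step 0: K = P̄·Hᵀ·S⁻¹ = [119/825; 78/275; 6/55]
step 0: x' = x̄ + K·y = [-413/825, -206/275, 183/55]
step 0: P' = (I − K·H)·P̄ = [2339/825 -207/275 -219/55; -207/275 173/275 81/55; -219/55 81/55 222/11]
step 1: x̄ = F·x = [-1624/275, -6794/825, 618/275]
step 1: P̄ = F·P·Fᵀ + Q = [24268/275 39861/275 2949/275; 39861/275 202991/825 5823/275; 2949/275 5823/275 2382/275]
step 1: y = z − H·x̄ = [7593/275]
step 1: S = H·P̄·Hᵀ + R = [873507/275]
step 1: K = P̄·Hᵀ·S⁻¹ = [143851/873507; 242852/873507; 6806/291169]
step 1: x' = x̄ + K·y = [-395533/291169, -488098/873507, 842256/291169]
step 1: P' = (I − K·H)·P̄ = [1836937/873507 -420511/873507 -437791/291169; -420511/873507 463973/873507 155005/291169; -437791/291169 155005/291169 2016726/291169]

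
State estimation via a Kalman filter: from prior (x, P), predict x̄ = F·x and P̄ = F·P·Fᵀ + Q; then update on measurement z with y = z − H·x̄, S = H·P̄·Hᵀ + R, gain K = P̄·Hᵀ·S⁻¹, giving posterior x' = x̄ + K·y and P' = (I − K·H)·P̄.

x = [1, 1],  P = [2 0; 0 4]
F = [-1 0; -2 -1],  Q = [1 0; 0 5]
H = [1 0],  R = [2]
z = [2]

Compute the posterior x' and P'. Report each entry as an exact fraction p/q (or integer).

x' = [4/5, -3/5]
P' = [6/5 8/5; 8/5 69/5]

x̄ = F·x = [-1, -3]
P̄ = F·P·Fᵀ + Q = [3 4; 4 17]
y = z − H·x̄ = [3]
S = H·P̄·Hᵀ + R = [5]
K = P̄·Hᵀ·S⁻¹ = [3/5; 4/5]
x' = x̄ + K·y = [4/5, -3/5]
P' = (I − K·H)·P̄ = [6/5 8/5; 8/5 69/5]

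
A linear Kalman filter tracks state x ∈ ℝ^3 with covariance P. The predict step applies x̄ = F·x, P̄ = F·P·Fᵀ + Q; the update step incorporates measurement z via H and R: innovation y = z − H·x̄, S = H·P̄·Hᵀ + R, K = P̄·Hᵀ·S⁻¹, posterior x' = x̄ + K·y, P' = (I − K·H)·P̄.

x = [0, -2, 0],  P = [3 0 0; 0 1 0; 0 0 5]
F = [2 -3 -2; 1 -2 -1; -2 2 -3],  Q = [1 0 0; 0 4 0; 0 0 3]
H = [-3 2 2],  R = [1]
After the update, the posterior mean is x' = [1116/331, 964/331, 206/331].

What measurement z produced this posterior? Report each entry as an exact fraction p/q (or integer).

x̄ = F·x = [6, 4, -4]
P̄ = F·P·Fᵀ + Q = [42 22 12; 22 16 5; 12 5 64]
S = H·P̄·Hᵀ + R = [331]
K = P̄·Hᵀ·S⁻¹ = [-58/331; -24/331; 102/331]
x' − x̄ = [-870/331, -360/331, 1530/331] = K·y
y = (KᵀK)⁻¹·Kᵀ·(x' − x̄) = [15]
z = y + H·x̄ = [15] + [-18] = [-3]

z = [-3]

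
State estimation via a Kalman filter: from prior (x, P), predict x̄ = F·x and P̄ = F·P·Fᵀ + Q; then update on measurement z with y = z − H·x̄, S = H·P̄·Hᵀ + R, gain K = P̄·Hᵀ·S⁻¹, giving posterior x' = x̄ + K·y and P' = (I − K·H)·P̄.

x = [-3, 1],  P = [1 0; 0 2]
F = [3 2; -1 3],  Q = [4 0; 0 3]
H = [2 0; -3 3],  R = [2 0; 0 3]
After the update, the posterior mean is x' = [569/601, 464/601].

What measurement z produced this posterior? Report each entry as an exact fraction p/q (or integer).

x̄ = F·x = [-7, 6]
P̄ = F·P·Fᵀ + Q = [21 9; 9 22]
S = H·P̄·Hᵀ + R = [86 -72; -72 228]
K = P̄·Hᵀ·S⁻¹ = [291/601 -3/601; 288/601 775/2404]
x' − x̄ = [4776/601, -3142/601] = K·y
y = (KᵀK)⁻¹·Kᵀ·(x' − x̄) = [16, -40]
z = y + H·x̄ = [16, -40] + [-14, 39] = [2, -1]

z = [2, -1]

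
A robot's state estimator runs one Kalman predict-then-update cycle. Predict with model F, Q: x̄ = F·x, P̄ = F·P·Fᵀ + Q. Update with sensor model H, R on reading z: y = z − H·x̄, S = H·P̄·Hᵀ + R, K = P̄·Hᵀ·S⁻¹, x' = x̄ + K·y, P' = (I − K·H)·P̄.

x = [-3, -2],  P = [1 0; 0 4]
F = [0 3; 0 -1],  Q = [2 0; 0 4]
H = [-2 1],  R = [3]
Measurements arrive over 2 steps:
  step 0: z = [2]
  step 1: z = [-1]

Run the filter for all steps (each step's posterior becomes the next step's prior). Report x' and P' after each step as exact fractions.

step 0: x' = [-210/211, 38/211], P' = [274/211 284/211; 284/211 664/211]
step 1: x' = [15434/35701, -4998/35701], P' = [46114/35701 47864/35701; 47864/35701 112204/35701]

step 0: x̄ = F·x = [-6, 2]
step 0: P̄ = F·P·Fᵀ + Q = [38 -12; -12 8]
step 0: y = z − H·x̄ = [-12]
step 0: S = H·P̄·Hᵀ + R = [211]
step 0: K = P̄·Hᵀ·S⁻¹ = [-88/211; 32/211]
step 0: x' = x̄ + K·y = [-210/211, 38/211]
step 0: P' = (I − K·H)·P̄ = [274/211 284/211; 284/211 664/211]
step 1: x̄ = F·x = [114/211, -38/211]
step 1: P̄ = F·P·Fᵀ + Q = [6398/211 -1992/211; -1992/211 1508/211]
step 1: y = z − H·x̄ = [55/211]
step 1: S = H·P̄·Hᵀ + R = [35701/211]
step 1: K = P̄·Hᵀ·S⁻¹ = [-14788/35701; 5492/35701]
step 1: x' = x̄ + K·y = [15434/35701, -4998/35701]
step 1: P' = (I − K·H)·P̄ = [46114/35701 47864/35701; 47864/35701 112204/35701]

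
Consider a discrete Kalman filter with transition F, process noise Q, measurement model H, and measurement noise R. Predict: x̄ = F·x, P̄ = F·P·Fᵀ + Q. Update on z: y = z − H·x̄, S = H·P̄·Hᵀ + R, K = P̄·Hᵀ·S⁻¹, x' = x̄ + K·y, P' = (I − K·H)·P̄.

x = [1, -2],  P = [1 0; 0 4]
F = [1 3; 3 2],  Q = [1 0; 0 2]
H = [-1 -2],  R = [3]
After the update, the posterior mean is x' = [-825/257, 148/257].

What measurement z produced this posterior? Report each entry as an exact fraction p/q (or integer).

z = [2]

x̄ = F·x = [-5, -1]
P̄ = F·P·Fᵀ + Q = [38 27; 27 27]
S = H·P̄·Hᵀ + R = [257]
K = P̄·Hᵀ·S⁻¹ = [-92/257; -81/257]
x' − x̄ = [460/257, 405/257] = K·y
y = (KᵀK)⁻¹·Kᵀ·(x' − x̄) = [-5]
z = y + H·x̄ = [-5] + [7] = [2]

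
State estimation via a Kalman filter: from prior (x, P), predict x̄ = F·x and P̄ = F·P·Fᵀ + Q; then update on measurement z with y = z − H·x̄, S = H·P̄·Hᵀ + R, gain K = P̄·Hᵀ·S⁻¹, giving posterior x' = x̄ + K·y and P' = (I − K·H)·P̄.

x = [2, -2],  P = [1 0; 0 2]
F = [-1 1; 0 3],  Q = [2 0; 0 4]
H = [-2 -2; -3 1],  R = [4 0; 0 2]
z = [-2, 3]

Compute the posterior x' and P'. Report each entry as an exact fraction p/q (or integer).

x' = [-767/1295, 1714/1295]
P' = [232/1295 86/1295; 86/1295 858/1295]

x̄ = F·x = [-4, -6]
P̄ = F·P·Fᵀ + Q = [5 6; 6 22]
y = z − H·x̄ = [-22, -3]
S = H·P̄·Hᵀ + R = [160 10; 10 33]
K = P̄·Hᵀ·S⁻¹ = [-159/1295 -61/259; -472/1295 60/259]
x' = x̄ + K·y = [-767/1295, 1714/1295]
P' = (I − K·H)·P̄ = [232/1295 86/1295; 86/1295 858/1295]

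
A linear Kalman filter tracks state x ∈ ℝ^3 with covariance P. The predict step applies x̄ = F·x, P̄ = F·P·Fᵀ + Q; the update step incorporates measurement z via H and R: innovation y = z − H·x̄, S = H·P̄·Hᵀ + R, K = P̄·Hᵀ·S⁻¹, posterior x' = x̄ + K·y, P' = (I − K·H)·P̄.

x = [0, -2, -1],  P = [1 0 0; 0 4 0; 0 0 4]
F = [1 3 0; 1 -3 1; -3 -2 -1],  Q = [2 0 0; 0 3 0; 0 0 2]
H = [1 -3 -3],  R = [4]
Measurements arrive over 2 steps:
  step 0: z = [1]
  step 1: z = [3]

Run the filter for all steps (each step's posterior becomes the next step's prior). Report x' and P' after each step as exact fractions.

step 0: x' = [-51/1396, -543/698, 653/1396], P' = [3819/1396 95/698 783/1396; 95/698 3475/349 -6773/698; 783/1396 -6773/698 14035/1396]
step 1: x' = [243428/534423, -130882/178141, -57065/534423], P' = [13450067/4809807 -183391/178141 8384866/4809807; -183391/178141 3963487/178141 -3976452/178141; 8384866/4809807 -3976452/178141 110643890/4809807]

step 0: x̄ = F·x = [-6, 5, 5]
step 0: P̄ = F·P·Fᵀ + Q = [39 -35 -27; -35 44 17; -27 17 31]
step 0: y = z − H·x̄ = [37]
step 0: S = H·P̄·Hᵀ + R = [1396]
step 0: K = P̄·Hᵀ·S⁻¹ = [225/1396; -109/698; -171/1396]
step 0: x' = x̄ + K·y = [-51/1396, -543/698, 653/1396]
step 0: P' = (I − K·H)·P̄ = [3819/1396 95/698 783/1396; 95/698 3475/349 -6773/698; 783/1396 -6773/698 14035/1396]
step 1: x̄ = F·x = [-3309/1396, 965/349, 418/349]
step 1: P̄ = F·P·Fᵀ + Q = [132851/1396 -40284/349 -14273/349; -40284/349 57211/349 10640/349; -14273/349 10640/349 14898/349]
step 1: y = z − H·x̄ = [24093/1396]
step 1: S = H·P̄·Hᵀ + R = [4809807/1396]
step 1: K = P̄·Hᵀ·S⁻¹ = [787535/4809807; -36124/178141; -363548/4809807]
step 1: x' = x̄ + K·y = [243428/534423, -130882/178141, -57065/534423]
step 1: P' = (I − K·H)·P̄ = [13450067/4809807 -183391/178141 8384866/4809807; -183391/178141 3963487/178141 -3976452/178141; 8384866/4809807 -3976452/178141 110643890/4809807]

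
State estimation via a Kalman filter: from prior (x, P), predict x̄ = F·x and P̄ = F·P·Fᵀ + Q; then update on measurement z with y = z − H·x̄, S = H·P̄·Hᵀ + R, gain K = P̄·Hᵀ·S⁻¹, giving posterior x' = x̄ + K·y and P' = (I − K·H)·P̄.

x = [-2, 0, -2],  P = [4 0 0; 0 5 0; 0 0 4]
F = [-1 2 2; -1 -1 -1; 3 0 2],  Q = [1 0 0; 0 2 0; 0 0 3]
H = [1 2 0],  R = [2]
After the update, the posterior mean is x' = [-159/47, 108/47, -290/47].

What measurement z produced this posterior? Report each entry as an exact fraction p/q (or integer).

x̄ = F·x = [-2, 4, -10]
P̄ = F·P·Fᵀ + Q = [41 -14 4; -14 15 -20; 4 -20 55]
S = H·P̄·Hᵀ + R = [47]
K = P̄·Hᵀ·S⁻¹ = [13/47; 16/47; -36/47]
x' − x̄ = [-65/47, -80/47, 180/47] = K·y
y = (KᵀK)⁻¹·Kᵀ·(x' − x̄) = [-5]
z = y + H·x̄ = [-5] + [6] = [1]

z = [1]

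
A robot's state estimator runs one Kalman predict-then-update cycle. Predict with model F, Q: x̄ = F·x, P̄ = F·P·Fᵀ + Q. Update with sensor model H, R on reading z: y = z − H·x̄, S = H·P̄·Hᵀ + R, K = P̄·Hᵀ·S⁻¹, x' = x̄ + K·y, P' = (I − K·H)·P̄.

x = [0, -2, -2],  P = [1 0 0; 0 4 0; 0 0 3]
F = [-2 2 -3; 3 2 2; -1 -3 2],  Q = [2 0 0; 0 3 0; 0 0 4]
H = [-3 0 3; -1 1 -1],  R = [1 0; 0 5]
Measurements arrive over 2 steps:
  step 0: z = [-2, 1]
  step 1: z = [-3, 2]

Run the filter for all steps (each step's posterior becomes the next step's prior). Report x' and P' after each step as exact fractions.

step 0: x' = [-23531/92059, -69512/92059, -169875/184118], P' = [96440/92059 96073/92059 91318/92059; 96073/92059 448507/92059 96024/92059; 91318/92059 96024/92059 192837/184118]
step 1: x' = [-1095518306/29555978065, 19974168602/29555978065, -30731426072/29555978065], P' = [27162871372/29555978065 22309491941/29555978065 25471440219/29555978065; 22309491941/29555978065 127311958888/29555978065 22161923372/29555978065; 25471440219/29555978065 22161923372/29555978065 27059975628/29555978065]

step 0: x̄ = F·x = [2, -8, 2]
step 0: P̄ = F·P·Fᵀ + Q = [49 -8 -40; -8 40 -15; -40 -15 53]
step 0: y = z − H·x̄ = [-2, 13]
step 0: S = H·P̄·Hᵀ + R = [1639 -33; -33 113]
step 0: K = P̄·Hᵀ·S⁻¹ = [-15366/92059 -1667/8369; -147/92059 4662/8369; 30603/184118 -3335/16738]
step 0: x' = x̄ + K·y = [-23531/92059, -69512/92059, -169875/184118]
step 0: P' = (I − K·H)·P̄ = [96440/92059 96073/92059 91318/92059; 96073/92059 448507/92059 96024/92059; 91318/92059 96024/92059 192837/184118]
step 1: x̄ = F·x = [325701/184118, -379492/92059, 62192/92059]
step 1: P̄ = F·P·Fᵀ + Q = [4813233/184118 -550159/92059 -1535387/92059; -550159/92059 6340723/92059 -3478267/92059; -1535387/92059 -3478267/92059 3945791/92059]
step 1: y = z − H·x̄ = [51597/184118, 1577305/184118]
step 1: S = H·P̄·Hᵀ + R = [169801385/184118 -26803695/184118; -26803695/184118 36279007/184118]
step 1: K = P̄·Hᵀ·S⁻¹ = [-5074293459/29555978065 -1212992786/5911195613; -442705707/29555978065 3313621743/5911195613; 4765606227/29555978065 -1214779699/5911195613]
step 1: x' = x̄ + K·y = [-1095518306/29555978065, 19974168602/29555978065, -30731426072/29555978065]
step 1: P' = (I − K·H)·P̄ = [27162871372/29555978065 22309491941/29555978065 25471440219/29555978065; 22309491941/29555978065 127311958888/29555978065 22161923372/29555978065; 25471440219/29555978065 22161923372/29555978065 27059975628/29555978065]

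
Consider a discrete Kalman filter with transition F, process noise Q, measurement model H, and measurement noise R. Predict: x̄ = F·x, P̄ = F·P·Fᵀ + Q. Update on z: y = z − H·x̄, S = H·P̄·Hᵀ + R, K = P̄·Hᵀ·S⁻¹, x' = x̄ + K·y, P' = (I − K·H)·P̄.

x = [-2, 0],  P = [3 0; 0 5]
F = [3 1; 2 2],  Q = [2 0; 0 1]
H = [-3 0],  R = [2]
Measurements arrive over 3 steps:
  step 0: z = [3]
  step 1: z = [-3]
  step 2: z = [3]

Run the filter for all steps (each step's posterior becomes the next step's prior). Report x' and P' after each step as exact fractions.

step 0: x' = [-159/154, 1/11], P' = [17/77 2/11; 2/11 111/11]
step 1: x' = [10049/10666, 21833/5333], P' = [1168/5333 1768/5333; 1768/5333 50381/5333]
step 2: x' = [-665690/750169, -1134624/750169], P' = [164334/750169 243828/750169; 243828/750169 6661481/750169]

step 0: x̄ = F·x = [-6, -4]
step 0: P̄ = F·P·Fᵀ + Q = [34 28; 28 33]
step 0: y = z − H·x̄ = [-15]
step 0: S = H·P̄·Hᵀ + R = [308]
step 0: K = P̄·Hᵀ·S⁻¹ = [-51/154; -3/11]
step 0: x' = x̄ + K·y = [-159/154, 1/11]
step 0: P' = (I − K·H)·P̄ = [17/77 2/11; 2/11 111/11]
step 1: x̄ = F·x = [-463/154, -145/77]
step 1: P̄ = F·P·Fᵀ + Q = [1168/77 1768/77; 1768/77 3365/77]
step 1: y = z − H·x̄ = [-1851/154]
step 1: S = H·P̄·Hᵀ + R = [10666/77]
step 1: K = P̄·Hᵀ·S⁻¹ = [-1752/5333; -2652/5333]
step 1: x' = x̄ + K·y = [10049/10666, 21833/5333]
step 1: P' = (I − K·H)·P̄ = [1168/5333 1768/5333; 1768/5333 50381/5333]
step 2: x̄ = F·x = [73813/10666, 53715/5333]
step 2: P̄ = F·P·Fᵀ + Q = [82167/5333 121914/5333; 121914/5333 225673/5333]
step 2: y = z − H·x̄ = [253437/10666]
step 2: S = H·P̄·Hᵀ + R = [750169/5333]
step 2: K = P̄·Hᵀ·S⁻¹ = [-246501/750169; -365742/750169]
step 2: x' = x̄ + K·y = [-665690/750169, -1134624/750169]
step 2: P' = (I − K·H)·P̄ = [164334/750169 243828/750169; 243828/750169 6661481/750169]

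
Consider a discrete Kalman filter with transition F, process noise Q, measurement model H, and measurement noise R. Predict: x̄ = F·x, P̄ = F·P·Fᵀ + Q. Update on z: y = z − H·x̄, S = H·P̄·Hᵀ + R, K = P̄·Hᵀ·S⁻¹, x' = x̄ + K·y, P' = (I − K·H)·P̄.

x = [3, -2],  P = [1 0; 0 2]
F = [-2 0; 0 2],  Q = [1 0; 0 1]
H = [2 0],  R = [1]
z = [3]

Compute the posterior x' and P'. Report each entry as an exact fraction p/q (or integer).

x' = [8/7, -4]
P' = [5/21 0; 0 9]

x̄ = F·x = [-6, -4]
P̄ = F·P·Fᵀ + Q = [5 0; 0 9]
y = z − H·x̄ = [15]
S = H·P̄·Hᵀ + R = [21]
K = P̄·Hᵀ·S⁻¹ = [10/21; 0]
x' = x̄ + K·y = [8/7, -4]
P' = (I − K·H)·P̄ = [5/21 0; 0 9]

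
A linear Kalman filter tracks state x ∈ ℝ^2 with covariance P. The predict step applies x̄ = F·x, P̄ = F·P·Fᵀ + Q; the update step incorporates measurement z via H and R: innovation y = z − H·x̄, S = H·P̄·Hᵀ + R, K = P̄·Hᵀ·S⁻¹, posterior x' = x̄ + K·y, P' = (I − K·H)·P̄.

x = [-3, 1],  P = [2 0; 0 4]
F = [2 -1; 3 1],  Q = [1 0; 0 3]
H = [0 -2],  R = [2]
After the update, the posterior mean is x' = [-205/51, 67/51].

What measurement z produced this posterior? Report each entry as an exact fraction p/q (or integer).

x̄ = F·x = [-7, -8]
P̄ = F·P·Fᵀ + Q = [13 8; 8 25]
S = H·P̄·Hᵀ + R = [102]
K = P̄·Hᵀ·S⁻¹ = [-8/51; -25/51]
x' − x̄ = [152/51, 475/51] = K·y
y = (KᵀK)⁻¹·Kᵀ·(x' − x̄) = [-19]
z = y + H·x̄ = [-19] + [16] = [-3]

z = [-3]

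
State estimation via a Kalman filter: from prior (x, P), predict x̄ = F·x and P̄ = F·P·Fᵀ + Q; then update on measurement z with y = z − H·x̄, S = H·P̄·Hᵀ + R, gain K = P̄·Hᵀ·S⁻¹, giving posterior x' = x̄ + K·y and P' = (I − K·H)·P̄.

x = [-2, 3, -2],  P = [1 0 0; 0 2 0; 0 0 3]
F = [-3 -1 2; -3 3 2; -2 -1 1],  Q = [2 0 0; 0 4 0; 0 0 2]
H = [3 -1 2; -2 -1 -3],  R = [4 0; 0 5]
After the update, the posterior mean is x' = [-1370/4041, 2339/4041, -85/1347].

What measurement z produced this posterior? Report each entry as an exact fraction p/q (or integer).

x̄ = F·x = [-1, 11, -1]
P̄ = F·P·Fᵀ + Q = [25 15 14; 15 43 6; 14 6 11]
S = H·P̄·Hᵀ + R = [370 -364; -364 511]
K = P̄·Hᵀ·S⁻¹ = [430/4041 -3779/28287; -1855/4041 -2041/4041; 125/1347 -613/9429]
x' − x̄ = [2671/4041, -42112/4041, 1262/1347] = K·y
y = (KᵀK)⁻¹·Kᵀ·(x' − x̄) = [15, 7]
z = y + H·x̄ = [15, 7] + [-16, -6] = [-1, 1]

z = [-1, 1]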